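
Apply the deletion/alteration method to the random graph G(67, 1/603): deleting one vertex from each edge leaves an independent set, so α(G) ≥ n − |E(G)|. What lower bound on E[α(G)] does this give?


E[|E(G)|] = C(67, 2)·p = 2211 · (1/603) = 11/3.
E[α(G)] ≥ n − E[|E(G)|] = 67 − 11/3 = 190/3.
Numerically: ≈ 63.333.
(This is only a lower bound; the true E[α(G)] may be larger.)

E[α(G)] ≥ 190/3 ≈ 63.333.


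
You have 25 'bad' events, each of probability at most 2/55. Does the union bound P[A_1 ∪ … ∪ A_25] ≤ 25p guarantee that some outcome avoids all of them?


Union bound: P[∪_{i=1}^{25} A_i] ≤ Σ_i P[A_i] ≤ 25·p = 25·(2/55) = 10/11.
Numerically: 10/11 ≈ 0.9090909.
Is 10/11 < 1? YES.
Since P[∪ A_i] ≤ 10/11 < 1, the complement has P[∩ A_i^c] ≥ 1 − 10/11 = 1/11 > 0, so some outcome avoids every A_i.

25·p = 10/11 ≈ 0.9090909; existence CERTIFIED by the union bound.


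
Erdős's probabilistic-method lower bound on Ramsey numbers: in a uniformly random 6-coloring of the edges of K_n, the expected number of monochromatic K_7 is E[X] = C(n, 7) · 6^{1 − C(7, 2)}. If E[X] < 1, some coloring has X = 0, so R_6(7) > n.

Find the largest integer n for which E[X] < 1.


We need C(n, 7) · 6^{1 − 21} < 1, i.e. C(n, 7) < 6^{21 − 1} = 3656158440062976.
Check values of n near the boundary:
  n = 565: C(565, 7) = 3513212521235560; 3513212521235560 < 3656158440062976? YES
  n = 566: C(566, 7) = 3557206237959440; 3557206237959440 < 3656158440062976? YES
  n = 567: C(567, 7) = 3601671315933933; 3601671315933933 < 3656158440062976? YES
  n = 568: C(568, 7) = 3646611956239704; 3646611956239704 < 3656158440062976? YES
  n = 569: C(569, 7) = 3692032389858348; 3692032389858348 < 3656158440062976? NO
The largest n with C(n, 7) < 3656158440062976 is n = 568 (where E[X] = 16882462760369/16926659444736 ≈ 0.997). Hence R_6(7) > 568, i.e. R_6(7) ≥ 569.

Largest n = 568; hence R_6(7) > 568.


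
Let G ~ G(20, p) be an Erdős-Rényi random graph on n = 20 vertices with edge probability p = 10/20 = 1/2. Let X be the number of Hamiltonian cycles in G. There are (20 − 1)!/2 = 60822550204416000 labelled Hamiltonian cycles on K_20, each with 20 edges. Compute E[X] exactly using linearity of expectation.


K_20 has (20 − 1)!/2 = 60822550204416000 labelled Hamiltonian cycles.
For each such Hamiltonian cycle H, let X_H = 1 if all 20 edges of H are present in G. Then P[X_H = 1] = p^{20} = (1/2)^{20} = 1/1048576.
Summing the indicators: E[X] = Σ_H E[X_H] = 60822550204416000 · p^{20} = 60822550204416000 · 1/1048576 = 1856156927625/32.
Numerically: E[X] ≈ 5.8e+10.

E[X] = 60822550204416000 · (1/2)^{20} = 1856156927625/32 ≈ 5.8e+10.


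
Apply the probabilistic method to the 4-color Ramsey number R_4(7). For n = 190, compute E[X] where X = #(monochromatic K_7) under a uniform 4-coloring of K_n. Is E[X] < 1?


E[X] = C(190, 7) · 4^{1 − 21} = 1585940245560 · 4^{−20} = 1585940245560/1099511627776.
As a reduced fraction: E[X] = 198242530695/137438953472 ≈ 1.4424.
Is E[X] < 1? NO.
Since E[X] ≥ 1, the first-moment bound is inconclusive at n = 190; it does NOT by itself certify R_4(7) > 190.

E[X] = 198242530695/137438953472 ≈ 1.4424; E[X] ≥ 1; first-moment method inconclusive here.


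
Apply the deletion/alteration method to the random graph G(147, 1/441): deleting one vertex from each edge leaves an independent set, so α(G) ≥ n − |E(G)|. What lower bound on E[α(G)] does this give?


E[|E(G)|] = C(147, 2)·p = 10731 · (1/441) = 73/3.
E[α(G)] ≥ n − E[|E(G)|] = 147 − 73/3 = 368/3.
Numerically: ≈ 122.6667.
(This is only a lower bound; the true E[α(G)] may be larger.)

E[α(G)] ≥ 368/3 ≈ 122.6667.


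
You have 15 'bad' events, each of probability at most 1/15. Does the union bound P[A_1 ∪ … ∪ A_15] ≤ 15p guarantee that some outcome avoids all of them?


Union bound: P[∪_{i=1}^{15} A_i] ≤ Σ_i P[A_i] ≤ 15·p = 15·(1/15) = 1.
Numerically: 1 ≈ 1.0000.
Is 1 < 1? NO.
Since the bound 1 is ≥ 1, the union bound is uninformative here; it does NOT by itself certify existence.

15·p = 1 ≈ 1.0000; existence NOT certified by the union bound.


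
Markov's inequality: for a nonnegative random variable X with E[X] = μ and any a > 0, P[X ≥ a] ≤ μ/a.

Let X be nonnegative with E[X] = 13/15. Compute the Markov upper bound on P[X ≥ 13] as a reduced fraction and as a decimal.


μ = E[X] = 13/15, a = 13.
Markov: P[X ≥ 13] ≤ μ/a = (13/15)/13 = 1/15.
Numerically: ≈ 0.0667.
(Since a = 13 > μ = 0.8667, the bound 1/15 is < 1 and informative.)

P[X ≥ 13] ≤ 1/15 ≈ 0.0667.


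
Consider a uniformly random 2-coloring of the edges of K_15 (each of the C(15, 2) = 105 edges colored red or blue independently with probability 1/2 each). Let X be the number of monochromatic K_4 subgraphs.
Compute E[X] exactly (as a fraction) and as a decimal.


Let X = Σ_S X_S over the C(15, 4) = 1365 subsets S of size 4, where X_S = 1 if the K_4 on S is monochromatic.
For a fixed S, the K_4 on S has C(4, 2) = 6 edges. P[all 6 edges red] = (1/2)^6, and likewise for blue, so P[monochromatic] = 2·(1/2)^6 = 2^{1 − 6} = 1/32.
Summing: E[X] = C(15, 4) · 2^{1 − 6} = 1365 · 1/32 = 1365/32.
Numerically: E[X] ≈ 42.65625.

E[X] = C(15,4)·2^(1−C(4,2)) = 1365/32 ≈ 42.65625.


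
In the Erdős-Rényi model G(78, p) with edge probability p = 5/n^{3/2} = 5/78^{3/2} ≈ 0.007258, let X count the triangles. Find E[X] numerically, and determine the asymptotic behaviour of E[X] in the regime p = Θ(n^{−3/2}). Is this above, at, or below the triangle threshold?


Number of potential triangles: C(78, 3) = 76076.
Each occurs with probability p³ ≈ (0.007258)³ ≈ 3.823704e-07.
By linearity: E[X] = C(78, 3)·p³ ≈ 76076 · 3.823704e-07 ≈ 0.0291.
Since α = 3/2 > 1, p = c/n^{3/2} = o(1/n) is below the triangle threshold p ~ 1/n. Asymptotically E[X] ~ (c³/6)·n^{3(1−α)} = (5³/6)·n^{-1.5} → 0, so by Markov's inequality G has no triangles w.h.p.

E[X] ≈ 0.0291; in regime p = Θ(1/n^{3/2}) E[X] tends to 0 (below the triangle threshold p ~ 1/n).


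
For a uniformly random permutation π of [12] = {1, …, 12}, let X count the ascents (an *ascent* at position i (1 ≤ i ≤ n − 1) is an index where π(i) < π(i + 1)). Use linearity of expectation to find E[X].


Write X = Σ X_I over i = 1, …, 11, with X_I the indicator of one ascent.
There are 11 indicators.
For each fixed i, the pair (π(i), π(i+1)) is a uniformly random ordered pair of distinct values from {1, …, 12}; by symmetry P[π(i) < π(i+1)] = 1/2.
By linearity: E[X] = 11 · (1/2) = (12 − 1) · (1/2) = 11/2 ≈ 5.500000.

E[X] = 11/2 = 5.500000.


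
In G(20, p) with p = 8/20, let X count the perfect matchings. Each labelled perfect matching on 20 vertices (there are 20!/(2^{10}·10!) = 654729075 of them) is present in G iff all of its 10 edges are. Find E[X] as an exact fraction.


K_20 has 20!/(2^{10}·10!) = 654729075 labelled perfect matchings.
For each such perfect matching H, let X_H = 1 if all 10 edges of H are present in G. Then P[X_H = 1] = p^{10} = (2/5)^{10} = 1024/9765625.
Summing the indicators: E[X] = Σ_H E[X_H] = 654729075 · p^{10} = 654729075 · 1024/9765625 = 26817702912/390625.
Numerically: E[X] ≈ 68653.3.

E[X] = 654729075 · (2/5)^{10} = 26817702912/390625 ≈ 68653.3.


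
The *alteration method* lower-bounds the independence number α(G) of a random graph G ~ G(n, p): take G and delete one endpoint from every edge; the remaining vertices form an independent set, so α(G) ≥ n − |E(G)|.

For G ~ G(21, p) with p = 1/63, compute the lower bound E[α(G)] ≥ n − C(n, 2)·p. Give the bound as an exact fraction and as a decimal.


E[|E(G)|] = C(21, 2)·p = 210 · (1/63) = 10/3.
E[α(G)] ≥ n − E[|E(G)|] = 21 − 10/3 = 53/3.
Numerically: ≈ 17.667.
(This is only a lower bound; the true E[α(G)] may be larger.)

E[α(G)] ≥ 53/3 ≈ 17.667.


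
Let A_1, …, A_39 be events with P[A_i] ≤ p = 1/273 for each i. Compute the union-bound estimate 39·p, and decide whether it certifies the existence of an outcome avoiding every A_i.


Union bound: P[∪_{i=1}^{39} A_i] ≤ Σ_i P[A_i] ≤ 39·p = 39·(1/273) = 1/7.
Numerically: 1/7 ≈ 0.142857.
Is 1/7 < 1? YES.
Since P[∪ A_i] ≤ 1/7 < 1, the complement has P[∩ A_i^c] ≥ 1 − 1/7 = 6/7 > 0, so some outcome avoids every A_i.

39·p = 1/7 ≈ 0.142857; existence CERTIFIED by the union bound.


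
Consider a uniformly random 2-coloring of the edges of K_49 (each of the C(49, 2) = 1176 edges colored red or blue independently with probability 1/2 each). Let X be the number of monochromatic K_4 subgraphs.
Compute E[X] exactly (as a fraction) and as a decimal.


Let X = Σ_S X_S over the C(49, 4) = 211876 subsets S of size 4, where X_S = 1 if the K_4 on S is monochromatic.
For a fixed S, the K_4 on S has C(4, 2) = 6 edges. P[all 6 edges red] = (1/2)^6, and likewise for blue, so P[monochromatic] = 2·(1/2)^6 = 2^{1 − 6} = 1/32.
Summing: E[X] = C(49, 4) · 2^{1 − 6} = 211876 · 1/32 = 52969/8.
Numerically: E[X] ≈ 6621.125.

E[X] = C(49,4)·2^(1−C(4,2)) = 52969/8 ≈ 6621.125.


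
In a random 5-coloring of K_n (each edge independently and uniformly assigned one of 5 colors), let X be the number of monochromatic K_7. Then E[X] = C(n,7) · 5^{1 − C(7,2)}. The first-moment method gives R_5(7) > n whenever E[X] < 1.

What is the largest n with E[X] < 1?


We need C(n, 7) · 5^{1 − 21} < 1, i.e. C(n, 7) < 5^{21 − 1} = 95367431640625.
Check values of n near the boundary:
  n = 332: C(332, 7) = 82772214646616; 82772214646616 < 95367431640625? YES
  n = 333: C(333, 7) = 84549532139028; 84549532139028 < 95367431640625? YES
  n = 334: C(334, 7) = 86359460961576; 86359460961576 < 95367431640625? YES
  n = 335: C(335, 7) = 88202498238195; 88202498238195 < 95367431640625? YES
  n = 336: C(336, 7) = 90079147136880; 90079147136880 < 95367431640625? YES
  n = 337: C(337, 7) = 91989916924632; 91989916924632 < 95367431640625? YES
  n = 338: C(338, 7) = 93935323022736; 93935323022736 < 95367431640625? YES
  n = 339: C(339, 7) = 95915887062372; 95915887062372 < 95367431640625? NO
  n = 340: C(340, 7) = 97932136940560; 97932136940560 < 95367431640625? NO
The largest n with C(n, 7) < 95367431640625 is n = 338 (where E[X] = 93935323022736/95367431640625 ≈ 0.9849833). Hence R_5(7) > 338, i.e. R_5(7) ≥ 339.

Largest n = 338; hence R_5(7) > 338.


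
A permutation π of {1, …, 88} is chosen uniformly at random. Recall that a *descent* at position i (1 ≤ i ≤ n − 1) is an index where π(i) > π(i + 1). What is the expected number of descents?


Write X = Σ X_I over i = 1, …, 87, with X_I the indicator of one descent.
There are 87 indicators.
For each fixed i, the pair (π(i), π(i+1)) is a uniformly random ordered pair of distinct values from {1, …, 88}; by symmetry P[π(i) > π(i+1)] = 1/2.
By linearity: E[X] = 87 · (1/2) = (88 − 1) · (1/2) = 87/2 ≈ 43.50000.

E[X] = 87/2 = 43.50000.


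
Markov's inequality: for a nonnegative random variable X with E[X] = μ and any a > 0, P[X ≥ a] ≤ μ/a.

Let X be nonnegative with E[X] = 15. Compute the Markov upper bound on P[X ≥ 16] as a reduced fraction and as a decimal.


μ = E[X] = 15, a = 16.
Markov: P[X ≥ 16] ≤ μ/a = (15)/16 = 15/16.
Numerically: ≈ 0.938.
(Since a = 16 > μ = 15.000, the bound 15/16 is < 1 and informative.)

P[X ≥ 16] ≤ 15/16 ≈ 0.938.


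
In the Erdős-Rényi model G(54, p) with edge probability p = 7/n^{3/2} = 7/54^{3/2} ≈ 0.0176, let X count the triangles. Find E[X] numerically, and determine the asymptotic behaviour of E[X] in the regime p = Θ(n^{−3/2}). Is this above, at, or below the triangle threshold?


Number of potential triangles: C(54, 3) = 24804.
Each occurs with probability p³ ≈ (0.0176)³ ≈ 5.48937e-06.
By linearity: E[X] = C(54, 3)·p³ ≈ 24804 · 5.48937e-06 ≈ 0.136.
Since α = 3/2 > 1, p = c/n^{3/2} = o(1/n) is below the triangle threshold p ~ 1/n. Asymptotically E[X] ~ (c³/6)·n^{3(1−α)} = (7³/6)·n^{-1.5} → 0, so by Markov's inequality G has no triangles w.h.p.

E[X] ≈ 0.136; in regime p = Θ(1/n^{3/2}) E[X] tends to 0 (below the triangle threshold p ~ 1/n).


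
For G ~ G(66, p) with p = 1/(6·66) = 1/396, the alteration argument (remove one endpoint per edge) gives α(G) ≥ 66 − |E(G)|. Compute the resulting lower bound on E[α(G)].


E[|E(G)|] = C(66, 2)·p = 2145 · (1/396) = 65/12.
E[α(G)] ≥ n − E[|E(G)|] = 66 − 65/12 = 727/12.
Numerically: ≈ 60.583.
(This is only a lower bound; the true E[α(G)] may be larger.)

E[α(G)] ≥ 727/12 ≈ 60.583.


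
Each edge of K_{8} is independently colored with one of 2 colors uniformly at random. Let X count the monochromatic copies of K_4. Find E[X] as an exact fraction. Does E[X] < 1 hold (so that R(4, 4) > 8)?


E[X] = C(8, 4) · 2^{1 − 6} = 70 · 2^{−5} = 70/32.
As a reduced fraction: E[X] = 35/16 ≈ 2.188.
Is E[X] < 1? NO.
Since E[X] ≥ 1, the first-moment bound is inconclusive at n = 8; it does NOT by itself certify R(4, 4) > 8.

E[X] = 35/16 ≈ 2.188; E[X] ≥ 1; first-moment method inconclusive here.


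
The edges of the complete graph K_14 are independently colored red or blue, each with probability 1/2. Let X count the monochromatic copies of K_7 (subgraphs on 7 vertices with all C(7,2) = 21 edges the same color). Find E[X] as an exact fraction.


Let X = Σ_S X_S over the C(14, 7) = 3432 subsets S of size 7, where X_S = 1 if the K_7 on S is monochromatic.
For a fixed S, the K_7 on S has C(7, 2) = 21 edges. P[all 21 edges red] = (1/2)^21, and likewise for blue, so P[monochromatic] = 2·(1/2)^21 = 2^{1 − 21} = 1/1048576.
Summing: E[X] = C(14, 7) · 2^{1 − 21} = 3432 · 1/1048576 = 429/131072.
Numerically: E[X] ≈ 0.003273.

E[X] = C(14,7)·2^(1−C(7,2)) = 429/131072 ≈ 0.003273.


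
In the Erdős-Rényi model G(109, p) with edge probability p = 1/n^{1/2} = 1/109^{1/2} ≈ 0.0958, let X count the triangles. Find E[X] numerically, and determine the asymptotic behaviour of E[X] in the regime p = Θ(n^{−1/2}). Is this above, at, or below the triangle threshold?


Number of potential triangles: C(109, 3) = 209934.
Each occurs with probability p³ ≈ (0.0958)³ ≈ 8.78740e-04.
By linearity: E[X] = C(109, 3)·p³ ≈ 209934 · 8.78740e-04 ≈ 184.477.
Since α = 1/2 < 1, p = c/n^{1/2} ≫ 1/n is above the triangle threshold p ~ 1/n. Asymptotically E[X] ~ (c³/6)·n^{3(1−α)} = (1³/6)·n^{1.5} → ∞; triangles are abundant w.h.p.

E[X] ≈ 184.477; in regime p = Θ(1/n^{1/2}) E[X] diverges (above the triangle threshold p ~ 1/n).


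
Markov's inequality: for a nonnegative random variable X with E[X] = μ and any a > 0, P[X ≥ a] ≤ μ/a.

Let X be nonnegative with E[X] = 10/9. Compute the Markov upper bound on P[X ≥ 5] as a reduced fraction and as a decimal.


μ = E[X] = 10/9, a = 5.
Markov: P[X ≥ 5] ≤ μ/a = (10/9)/5 = 2/9.
Numerically: ≈ 0.222.
(Since a = 5 > μ = 1.111, the bound 2/9 is < 1 and informative.)

P[X ≥ 5] ≤ 2/9 ≈ 0.222.


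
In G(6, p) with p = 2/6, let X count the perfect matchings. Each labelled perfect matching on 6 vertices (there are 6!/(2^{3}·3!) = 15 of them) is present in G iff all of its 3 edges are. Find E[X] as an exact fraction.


K_6 has 6!/(2^{3}·3!) = 15 labelled perfect matchings.
For each such perfect matching H, let X_H = 1 if all 3 edges of H are present in G. Then P[X_H = 1] = p^{3} = (1/3)^{3} = 1/27.
By linearity: E[X] = Σ_H E[X_H] = 15 · p^{3} = 15 · 1/27 = 5/9.
Numerically: E[X] ≈ 0.555556.

E[X] = 15 · (1/3)^{3} = 5/9 ≈ 0.555556.


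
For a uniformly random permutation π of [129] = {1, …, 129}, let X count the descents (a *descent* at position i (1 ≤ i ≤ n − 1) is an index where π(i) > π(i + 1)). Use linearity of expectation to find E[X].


Write X = Σ X_I over i = 1, …, 128, with X_I the indicator of one descent.
There are 128 indicators.
For each fixed i, the pair (π(i), π(i+1)) is a uniformly random ordered pair of distinct values from {1, …, 129}; by symmetry P[π(i) > π(i+1)] = 1/2.
By linearity: E[X] = 128 · (1/2) = (129 − 1) · (1/2) = 64 ≈ 64.0000.

E[X] = 64 = 64.0000.


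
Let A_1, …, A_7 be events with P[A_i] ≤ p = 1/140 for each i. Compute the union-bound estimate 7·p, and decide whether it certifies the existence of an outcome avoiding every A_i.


Union bound: P[∪_{i=1}^{7} A_i] ≤ Σ_i P[A_i] ≤ 7·p = 7·(1/140) = 1/20.
Numerically: 1/20 ≈ 0.0500000.
Is 1/20 < 1? YES.
Since P[∪ A_i] ≤ 1/20 < 1, the complement has P[∩ A_i^c] ≥ 1 − 1/20 = 19/20 > 0, so some outcome avoids every A_i.

7·p = 1/20 ≈ 0.0500000; existence CERTIFIED by the union bound.


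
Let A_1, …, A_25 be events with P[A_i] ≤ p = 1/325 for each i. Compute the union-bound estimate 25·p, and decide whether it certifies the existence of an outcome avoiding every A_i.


Union bound: P[∪_{i=1}^{25} A_i] ≤ Σ_i P[A_i] ≤ 25·p = 25·(1/325) = 1/13.
Numerically: 1/13 ≈ 0.076923.
Is 1/13 < 1? YES.
Since P[∪ A_i] ≤ 1/13 < 1, the complement has P[∩ A_i^c] ≥ 1 − 1/13 = 12/13 > 0, so some outcome avoids every A_i.

25·p = 1/13 ≈ 0.076923; existence CERTIFIED by the union bound.


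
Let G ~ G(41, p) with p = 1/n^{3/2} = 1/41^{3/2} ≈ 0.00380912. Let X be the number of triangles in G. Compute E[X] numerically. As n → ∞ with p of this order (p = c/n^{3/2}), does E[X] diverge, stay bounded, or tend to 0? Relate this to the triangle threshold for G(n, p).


Number of potential triangles: C(41, 3) = 10660.
Each occurs with probability p³ ≈ (0.00380912)³ ≈ 5.52678595e-08.
By linearity: E[X] = C(41, 3)·p³ ≈ 10660 · 5.52678595e-08 ≈ 0.000589.
Since α = 3/2 > 1, p = c/n^{3/2} = o(1/n) is below the triangle threshold p ~ 1/n. Asymptotically E[X] ~ (c³/6)·n^{3(1−α)} = (1³/6)·n^{-1.5} → 0, so by Markov's inequality G has no triangles w.h.p.

E[X] ≈ 0.000589; in regime p = Θ(1/n^{3/2}) E[X] tends to 0 (below the triangle threshold p ~ 1/n).


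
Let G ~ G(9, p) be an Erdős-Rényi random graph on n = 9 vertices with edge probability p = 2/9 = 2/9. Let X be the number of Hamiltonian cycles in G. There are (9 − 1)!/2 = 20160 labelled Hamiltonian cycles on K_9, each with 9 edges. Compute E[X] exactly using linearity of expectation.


K_9 has (9 − 1)!/2 = 20160 labelled Hamiltonian cycles.
For each such Hamiltonian cycle H, let X_H = 1 if all 9 edges of H are present in G. Then P[X_H = 1] = p^{9} = (2/9)^{9} = 512/387420489.
By linearity of expectation: E[X] = Σ_H E[X_H] = 20160 · p^{9} = 20160 · 512/387420489 = 1146880/43046721.
Numerically: E[X] ≈ 0.0266.

E[X] = 20160 · (2/9)^{9} = 1146880/43046721 ≈ 0.0266.


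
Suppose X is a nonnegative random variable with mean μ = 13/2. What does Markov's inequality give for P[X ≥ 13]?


μ = E[X] = 13/2, a = 13.
Markov: P[X ≥ 13] ≤ μ/a = (13/2)/13 = 1/2.
Numerically: ≈ 0.50000.
(Since a = 13 > μ = 6.50000, the bound 1/2 is < 1 and informative.)

P[X ≥ 13] ≤ 1/2 ≈ 0.50000.


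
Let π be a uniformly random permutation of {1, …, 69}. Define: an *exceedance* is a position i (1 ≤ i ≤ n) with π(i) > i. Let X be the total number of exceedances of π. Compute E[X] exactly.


Write X = Σ_{i=1}^{69} X_i, where X_i = 1_{π(i) > i}.
For each fixed i, π(i) is uniform over {1, …, 69} (marginal of a uniform permutation), so P[π(i) > i] = (n − i)/n. Summing: Σ_{i=1}^{69} (n − i)/n = (0 + 1 + … + 68)/69 = 69(69 − 1)/(2·69) = (69 − 1)/2.
Hence E[X] = Σ_{i=1}^{69} (69 − i)/69 = 34 ≈ 34.0000.

E[X] = 34 = 34.0000.


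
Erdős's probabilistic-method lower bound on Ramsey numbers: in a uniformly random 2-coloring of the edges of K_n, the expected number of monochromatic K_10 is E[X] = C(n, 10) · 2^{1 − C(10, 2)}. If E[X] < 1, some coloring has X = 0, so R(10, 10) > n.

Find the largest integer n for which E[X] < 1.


We need C(n, 10) · 2^{1 − 45} < 1, i.e. C(n, 10) < 2^{45 − 1} = 17592186044416.
Check values of n near the boundary:
  n = 99: C(99, 10) = 15579278510796; 15579278510796 < 17592186044416? YES
  n = 100: C(100, 10) = 17310309456440; 17310309456440 < 17592186044416? YES
  n = 101: C(101, 10) = 19212541264840; 19212541264840 < 17592186044416? NO
  n = 102: C(102, 10) = 21300860967540; 21300860967540 < 17592186044416? NO
The largest n with C(n, 10) < 17592186044416 is n = 100 (where E[X] = 2163788682055/2199023255552 ≈ 0.984). Hence R(10, 10) > 100, i.e. R(10, 10) ≥ 101.

Largest n = 100; hence R(10, 10) > 100.


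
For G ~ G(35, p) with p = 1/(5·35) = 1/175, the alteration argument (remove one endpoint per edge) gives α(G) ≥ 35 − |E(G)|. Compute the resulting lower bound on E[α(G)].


E[|E(G)|] = C(35, 2)·p = 595 · (1/175) = 17/5.
E[α(G)] ≥ n − E[|E(G)|] = 35 − 17/5 = 158/5.
Numerically: ≈ 31.600.
(This is only a lower bound; the true E[α(G)] may be larger.)

E[α(G)] ≥ 158/5 ≈ 31.600.


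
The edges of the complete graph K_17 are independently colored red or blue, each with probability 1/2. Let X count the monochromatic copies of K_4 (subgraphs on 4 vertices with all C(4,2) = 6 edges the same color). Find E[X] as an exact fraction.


Let X = Σ_S X_S over the C(17, 4) = 2380 subsets S of size 4, where X_S = 1 if the K_4 on S is monochromatic.
For a fixed S, the K_4 on S has C(4, 2) = 6 edges. P[all 6 edges red] = (1/2)^6, and likewise for blue, so P[monochromatic] = 2·(1/2)^6 = 2^{1 − 6} = 1/32.
Summing: E[X] = C(17, 4) · 2^{1 − 6} = 2380 · 1/32 = 595/8.
Numerically: E[X] ≈ 74.375000.

E[X] = C(17,4)·2^(1−C(4,2)) = 595/8 ≈ 74.375000.


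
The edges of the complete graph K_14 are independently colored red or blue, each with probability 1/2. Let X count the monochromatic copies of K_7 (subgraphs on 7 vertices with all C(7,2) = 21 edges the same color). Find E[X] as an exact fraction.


Let X = Σ_S X_S over the C(14, 7) = 3432 subsets S of size 7, where X_S = 1 if the K_7 on S is monochromatic.
For a fixed S, the K_7 on S has C(7, 2) = 21 edges. P[all 21 edges red] = (1/2)^21, and likewise for blue, so P[monochromatic] = 2·(1/2)^21 = 2^{1 − 21} = 1/1048576.
By linearity of expectation: E[X] = C(14, 7) · 2^{1 − 21} = 3432 · 1/1048576 = 429/131072.
Numerically: E[X] ≈ 0.003.

E[X] = C(14,7)·2^(1−C(7,2)) = 429/131072 ≈ 0.003.


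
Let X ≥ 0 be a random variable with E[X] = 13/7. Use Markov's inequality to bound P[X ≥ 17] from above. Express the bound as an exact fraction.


μ = E[X] = 13/7, a = 17.
Markov: P[X ≥ 17] ≤ μ/a = (13/7)/17 = 13/119.
Numerically: ≈ 0.109.
(Since a = 17 > μ = 1.857, the bound 13/119 is < 1 and informative.)

P[X ≥ 17] ≤ 13/119 ≈ 0.109.


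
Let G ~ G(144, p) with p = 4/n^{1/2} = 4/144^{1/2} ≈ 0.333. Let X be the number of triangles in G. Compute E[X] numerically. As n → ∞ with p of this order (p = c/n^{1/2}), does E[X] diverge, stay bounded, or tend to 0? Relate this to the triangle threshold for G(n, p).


Number of potential triangles: C(144, 3) = 487344.
Each occurs with probability p³ ≈ (0.333)³ ≈ 3.70370e-02.
By linearity: E[X] = C(144, 3)·p³ ≈ 487344 · 3.70370e-02 ≈ 18049.778.
Since α = 1/2 < 1, p = c/n^{1/2} ≫ 1/n is above the triangle threshold p ~ 1/n. Asymptotically E[X] ~ (c³/6)·n^{3(1−α)} = (4³/6)·n^{1.5} → ∞; triangles are abundant w.h.p.

E[X] ≈ 18049.778; in regime p = Θ(1/n^{1/2}) E[X] diverges (above the triangle threshold p ~ 1/n).


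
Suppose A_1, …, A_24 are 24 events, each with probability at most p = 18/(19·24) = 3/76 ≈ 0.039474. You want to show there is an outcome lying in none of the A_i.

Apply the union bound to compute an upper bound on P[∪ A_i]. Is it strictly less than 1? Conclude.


Union bound: P[∪_{i=1}^{24} A_i] ≤ Σ_i P[A_i] ≤ 24·p = 24·(3/76) = 18/19.
Numerically: 18/19 ≈ 0.947368.
Is 18/19 < 1? YES.
Since P[∪ A_i] ≤ 18/19 < 1, the complement has P[∩ A_i^c] ≥ 1 − 18/19 = 1/19 > 0, so some outcome avoids every A_i.

24·p = 18/19 ≈ 0.947368; existence CERTIFIED by the union bound.


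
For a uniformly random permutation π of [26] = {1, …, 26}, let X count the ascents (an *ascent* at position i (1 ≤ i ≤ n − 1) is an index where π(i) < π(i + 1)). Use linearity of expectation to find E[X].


Write X = Σ X_I over i = 1, …, 25, with X_I the indicator of one ascent.
There are 25 indicators.
For each fixed i, the pair (π(i), π(i+1)) is a uniformly random ordered pair of distinct values from {1, …, 26}; by symmetry P[π(i) < π(i+1)] = 1/2.
By linearity: E[X] = 25 · (1/2) = (26 − 1) · (1/2) = 25/2 ≈ 12.500000.

E[X] = 25/2 = 12.500000.


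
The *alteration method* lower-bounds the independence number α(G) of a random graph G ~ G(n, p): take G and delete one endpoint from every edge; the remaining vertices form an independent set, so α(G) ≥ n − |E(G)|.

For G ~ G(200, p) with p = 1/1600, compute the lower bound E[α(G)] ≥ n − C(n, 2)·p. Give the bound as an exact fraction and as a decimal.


E[|E(G)|] = C(200, 2)·p = 19900 · (1/1600) = 199/16.
E[α(G)] ≥ n − E[|E(G)|] = 200 − 199/16 = 3001/16.
Numerically: ≈ 187.562500.
(This is only a lower bound; the true E[α(G)] may be larger.)

E[α(G)] ≥ 3001/16 ≈ 187.562500.


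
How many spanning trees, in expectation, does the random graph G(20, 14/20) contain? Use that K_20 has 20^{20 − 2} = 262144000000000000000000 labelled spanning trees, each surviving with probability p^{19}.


K_20 has 20^{20 − 2} = 262144000000000000000000 labelled spanning trees.
For each such spanning tree H, let X_H = 1 if all 19 edges of H are present in G. Then P[X_H = 1] = p^{19} = (7/10)^{19} = 11398895185373143/10000000000000000000.
By linearity: E[X] = Σ_H E[X_H] = 262144000000000000000000 · p^{19} = 262144000000000000000000 · 11398895185373143/10000000000000000000 = 1494075989737228599296/5.
Numerically: E[X] ≈ 2.9882e+20.

E[X] = 262144000000000000000000 · (7/10)^{19} = 1494075989737228599296/5 ≈ 2.9882e+20.


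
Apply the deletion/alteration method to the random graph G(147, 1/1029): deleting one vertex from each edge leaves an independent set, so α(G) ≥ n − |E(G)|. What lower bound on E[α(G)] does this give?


E[|E(G)|] = C(147, 2)·p = 10731 · (1/1029) = 73/7.
E[α(G)] ≥ n − E[|E(G)|] = 147 − 73/7 = 956/7.
Numerically: ≈ 136.57143.
(This is only a lower bound; the true E[α(G)] may be larger.)

E[α(G)] ≥ 956/7 ≈ 136.57143.


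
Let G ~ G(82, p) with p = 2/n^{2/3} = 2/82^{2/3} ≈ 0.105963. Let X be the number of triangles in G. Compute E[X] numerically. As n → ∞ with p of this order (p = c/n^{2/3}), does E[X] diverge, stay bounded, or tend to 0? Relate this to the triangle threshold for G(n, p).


Number of potential triangles: C(82, 3) = 88560.
Each occurs with probability p³ ≈ (0.105963)³ ≈ 1.18976800e-03.
By linearity: E[X] = C(82, 3)·p³ ≈ 88560 · 1.18976800e-03 ≈ 105.365854.
Since α = 2/3 < 1, p = c/n^{2/3} ≫ 1/n is above the triangle threshold p ~ 1/n. Asymptotically E[X] ~ (c³/6)·n^{3(1−α)} = (2³/6)·n^{1} → ∞; triangles are abundant w.h.p.

E[X] ≈ 105.365854; in regime p = Θ(1/n^{2/3}) E[X] diverges (above the triangle threshold p ~ 1/n).


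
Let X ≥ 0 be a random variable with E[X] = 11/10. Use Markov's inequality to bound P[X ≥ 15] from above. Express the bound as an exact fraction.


μ = E[X] = 11/10, a = 15.
Markov: P[X ≥ 15] ≤ μ/a = (11/10)/15 = 11/150.
Numerically: ≈ 0.073333.
(Since a = 15 > μ = 1.100000, the bound 11/150 is < 1 and informative.)

P[X ≥ 15] ≤ 11/150 ≈ 0.073333.


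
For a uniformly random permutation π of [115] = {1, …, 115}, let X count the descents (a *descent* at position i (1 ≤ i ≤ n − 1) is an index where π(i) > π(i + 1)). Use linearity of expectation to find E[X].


Write X = Σ X_I over i = 1, …, 114, with X_I the indicator of one descent.
There are 114 indicators.
For each fixed i, the pair (π(i), π(i+1)) is a uniformly random ordered pair of distinct values from {1, …, 115}; by symmetry P[π(i) > π(i+1)] = 1/2.
By linearity: E[X] = 114 · (1/2) = (115 − 1) · (1/2) = 57 ≈ 57.00000.

E[X] = 57 = 57.00000.


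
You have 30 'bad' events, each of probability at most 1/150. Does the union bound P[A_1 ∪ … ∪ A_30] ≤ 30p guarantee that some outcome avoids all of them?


Union bound: P[∪_{i=1}^{30} A_i] ≤ Σ_i P[A_i] ≤ 30·p = 30·(1/150) = 1/5.
Numerically: 1/5 ≈ 0.2000.
Is 1/5 < 1? YES.
Since P[∪ A_i] ≤ 1/5 < 1, the complement has P[∩ A_i^c] ≥ 1 − 1/5 = 4/5 > 0, so some outcome avoids every A_i.

30·p = 1/5 ≈ 0.2000; existence CERTIFIED by the union bound.


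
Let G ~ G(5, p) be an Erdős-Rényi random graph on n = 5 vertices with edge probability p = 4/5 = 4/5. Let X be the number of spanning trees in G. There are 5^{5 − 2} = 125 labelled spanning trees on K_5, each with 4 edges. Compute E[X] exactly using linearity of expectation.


K_5 has 5^{5 − 2} = 125 labelled spanning trees.
For each such spanning tree H, let X_H = 1 if all 4 edges of H are present in G. Then P[X_H = 1] = p^{4} = (4/5)^{4} = 256/625.
By linearity: E[X] = Σ_H E[X_H] = 125 · p^{4} = 125 · 256/625 = 256/5.
Numerically: E[X] ≈ 51.2.

E[X] = 125 · (4/5)^{4} = 256/5 ≈ 51.2.


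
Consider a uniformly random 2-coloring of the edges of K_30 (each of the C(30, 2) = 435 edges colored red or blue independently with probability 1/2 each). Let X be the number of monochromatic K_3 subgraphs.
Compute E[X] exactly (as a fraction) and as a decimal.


Let X = Σ_S X_S over the C(30, 3) = 4060 subsets S of size 3, where X_S = 1 if the K_3 on S is monochromatic.
For a fixed S, the K_3 on S has C(3, 2) = 3 edges. P[all 3 edges red] = (1/2)^3, and likewise for blue, so P[monochromatic] = 2·(1/2)^3 = 2^{1 − 3} = 1/4.
Summing: E[X] = C(30, 3) · 2^{1 − 3} = 4060 · 1/4 = 1015.
Numerically: E[X] ≈ 1015.0000.

E[X] = C(30,3)·2^(1−C(3,2)) = 1015 ≈ 1015.0000.


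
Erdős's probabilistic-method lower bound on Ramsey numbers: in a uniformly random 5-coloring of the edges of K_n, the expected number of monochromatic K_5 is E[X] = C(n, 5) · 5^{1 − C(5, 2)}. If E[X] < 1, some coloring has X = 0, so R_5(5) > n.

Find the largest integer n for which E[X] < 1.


We need C(n, 5) · 5^{1 − 10} < 1, i.e. C(n, 5) < 5^{10 − 1} = 1953125.
Check values of n near the boundary:
  n = 43: C(43, 5) = 962598; 962598 < 1953125? YES
  n = 44: C(44, 5) = 1086008; 1086008 < 1953125? YES
  n = 45: C(45, 5) = 1221759; 1221759 < 1953125? YES
  n = 46: C(46, 5) = 1370754; 1370754 < 1953125? YES
  n = 47: C(47, 5) = 1533939; 1533939 < 1953125? YES
  n = 48: C(48, 5) = 1712304; 1712304 < 1953125? YES
  n = 49: C(49, 5) = 1906884; 1906884 < 1953125? YES
  n = 50: C(50, 5) = 2118760; 2118760 < 1953125? NO
  n = 51: C(51, 5) = 2349060; 2349060 < 1953125? NO
The largest n with C(n, 5) < 1953125 is n = 49 (where E[X] = 1906884/1953125 ≈ 0.9763246). Hence R_5(5) > 49, i.e. R_5(5) ≥ 50.

Largest n = 49; hence R_5(5) > 49.


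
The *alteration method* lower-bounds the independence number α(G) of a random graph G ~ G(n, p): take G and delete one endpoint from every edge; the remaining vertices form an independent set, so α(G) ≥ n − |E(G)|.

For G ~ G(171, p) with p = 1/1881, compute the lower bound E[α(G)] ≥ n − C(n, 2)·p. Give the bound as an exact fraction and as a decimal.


E[|E(G)|] = C(171, 2)·p = 14535 · (1/1881) = 85/11.
E[α(G)] ≥ n − E[|E(G)|] = 171 − 85/11 = 1796/11.
Numerically: ≈ 163.27273.
(This is only a lower bound; the true E[α(G)] may be larger.)

E[α(G)] ≥ 1796/11 ≈ 163.27273.


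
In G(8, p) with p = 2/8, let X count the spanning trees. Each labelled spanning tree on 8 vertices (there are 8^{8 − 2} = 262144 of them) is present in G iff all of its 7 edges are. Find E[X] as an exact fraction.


K_8 has 8^{8 − 2} = 262144 labelled spanning trees.
For each such spanning tree H, let X_H = 1 if all 7 edges of H are present in G. Then P[X_H = 1] = p^{7} = (1/4)^{7} = 1/16384.
By linearity of expectation: E[X] = Σ_H E[X_H] = 262144 · p^{7} = 262144 · 1/16384 = 16.
Numerically: E[X] ≈ 16.

E[X] = 262144 · (1/4)^{7} = 16 ≈ 16.


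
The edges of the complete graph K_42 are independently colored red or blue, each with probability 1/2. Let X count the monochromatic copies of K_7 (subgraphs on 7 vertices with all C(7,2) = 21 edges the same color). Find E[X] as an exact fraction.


Let X = Σ_S X_S over the C(42, 7) = 26978328 subsets S of size 7, where X_S = 1 if the K_7 on S is monochromatic.
For a fixed S, the K_7 on S has C(7, 2) = 21 edges. P[all 21 edges red] = (1/2)^21, and likewise for blue, so P[monochromatic] = 2·(1/2)^21 = 2^{1 − 21} = 1/1048576.
By linearity: E[X] = C(42, 7) · 2^{1 − 21} = 26978328 · 1/1048576 = 3372291/131072.
Numerically: E[X] ≈ 25.728539.

E[X] = C(42,7)·2^(1−C(7,2)) = 3372291/131072 ≈ 25.728539.


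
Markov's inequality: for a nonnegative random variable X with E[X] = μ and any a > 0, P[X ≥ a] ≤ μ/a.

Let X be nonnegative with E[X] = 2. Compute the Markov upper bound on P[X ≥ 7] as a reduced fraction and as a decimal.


μ = E[X] = 2, a = 7.
Markov: P[X ≥ 7] ≤ μ/a = (2)/7 = 2/7.
Numerically: ≈ 0.286.
(Since a = 7 > μ = 2.000, the bound 2/7 is < 1 and informative.)

P[X ≥ 7] ≤ 2/7 ≈ 0.286.


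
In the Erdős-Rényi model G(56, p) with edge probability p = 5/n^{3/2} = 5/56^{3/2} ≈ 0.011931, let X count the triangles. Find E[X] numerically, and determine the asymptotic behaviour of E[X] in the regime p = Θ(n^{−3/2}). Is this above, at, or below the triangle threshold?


Number of potential triangles: C(56, 3) = 27720.
Each occurs with probability p³ ≈ (0.011931)³ ≈ 1.6984935e-06.
By linearity: E[X] = C(56, 3)·p³ ≈ 27720 · 1.6984935e-06 ≈ 0.04708.
Since α = 3/2 > 1, p = c/n^{3/2} = o(1/n) is below the triangle threshold p ~ 1/n. Asymptotically E[X] ~ (c³/6)·n^{3(1−α)} = (5³/6)·n^{-1.5} → 0, so by Markov's inequality G has no triangles w.h.p.

E[X] ≈ 0.04708; in regime p = Θ(1/n^{3/2}) E[X] tends to 0 (below the triangle threshold p ~ 1/n).


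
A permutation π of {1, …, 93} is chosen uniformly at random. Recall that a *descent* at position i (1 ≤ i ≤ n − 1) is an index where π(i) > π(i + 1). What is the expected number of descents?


Write X = Σ X_I over i = 1, …, 92, with X_I the indicator of one descent.
There are 92 indicators.
For each fixed i, the pair (π(i), π(i+1)) is a uniformly random ordered pair of distinct values from {1, …, 93}; by symmetry P[π(i) > π(i+1)] = 1/2.
By linearity: E[X] = 92 · (1/2) = (93 − 1) · (1/2) = 46 ≈ 46.000000.

E[X] = 46 = 46.000000.


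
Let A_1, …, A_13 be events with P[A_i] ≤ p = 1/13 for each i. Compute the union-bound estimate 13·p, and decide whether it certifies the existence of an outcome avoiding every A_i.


Union bound: P[∪_{i=1}^{13} A_i] ≤ Σ_i P[A_i] ≤ 13·p = 13·(1/13) = 1.
Numerically: 1 ≈ 1.00000.
Is 1 < 1? NO.
Since the bound 1 is ≥ 1, the union bound is uninformative here; it does NOT by itself certify existence.

13·p = 1 ≈ 1.00000; existence NOT certified by the union bound.


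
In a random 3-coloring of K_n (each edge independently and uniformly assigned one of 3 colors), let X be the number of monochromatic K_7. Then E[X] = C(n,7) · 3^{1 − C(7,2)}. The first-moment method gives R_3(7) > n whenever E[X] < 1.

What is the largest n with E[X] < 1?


We need C(n, 7) · 3^{1 − 21} < 1, i.e. C(n, 7) < 3^{21 − 1} = 3486784401.
Check values of n near the boundary:
  n = 75: C(75, 7) = 1984829850; 1984829850 < 3486784401? YES
  n = 76: C(76, 7) = 2186189400; 2186189400 < 3486784401? YES
  n = 77: C(77, 7) = 2404808340; 2404808340 < 3486784401? YES
  n = 78: C(78, 7) = 2641902120; 2641902120 < 3486784401? YES
  n = 79: C(79, 7) = 2898753715; 2898753715 < 3486784401? YES
  n = 80: C(80, 7) = 3176716400; 3176716400 < 3486784401? YES
  n = 81: C(81, 7) = 3477216600; 3477216600 < 3486784401? YES
  n = 82: C(82, 7) = 3801756816; 3801756816 < 3486784401? NO
  n = 83: C(83, 7) = 4151918628; 4151918628 < 3486784401? NO
  n = 84: C(84, 7) = 4529365776; 4529365776 < 3486784401? NO
The largest n with C(n, 7) < 3486784401 is n = 81 (where E[X] = 42928600/43046721 ≈ 0.9973). Hence R_3(7) > 81, i.e. R_3(7) ≥ 82.

Largest n = 81; hence R_3(7) > 81.


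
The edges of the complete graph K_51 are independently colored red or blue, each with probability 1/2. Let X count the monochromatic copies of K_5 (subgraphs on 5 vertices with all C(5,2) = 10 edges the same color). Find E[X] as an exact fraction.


Let X = Σ_S X_S over the C(51, 5) = 2349060 subsets S of size 5, where X_S = 1 if the K_5 on S is monochromatic.
For a fixed S, the K_5 on S has C(5, 2) = 10 edges. P[all 10 edges red] = (1/2)^10, and likewise for blue, so P[monochromatic] = 2·(1/2)^10 = 2^{1 − 10} = 1/512.
By linearity of expectation: E[X] = C(51, 5) · 2^{1 − 10} = 2349060 · 1/512 = 587265/128.
Numerically: E[X] ≈ 4588.007812.

E[X] = C(51,5)·2^(1−C(5,2)) = 587265/128 ≈ 4588.007812.


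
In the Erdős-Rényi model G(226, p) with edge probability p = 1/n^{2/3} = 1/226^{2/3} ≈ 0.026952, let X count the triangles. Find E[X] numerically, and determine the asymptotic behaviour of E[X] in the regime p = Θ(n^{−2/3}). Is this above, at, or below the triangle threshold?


Number of potential triangles: C(226, 3) = 1898400.
Each occurs with probability p³ ≈ (0.026952)³ ≈ 1.9578667e-05.
By linearity: E[X] = C(226, 3)·p³ ≈ 1898400 · 1.9578667e-05 ≈ 37.16814.
Since α = 2/3 < 1, p = c/n^{2/3} ≫ 1/n is above the triangle threshold p ~ 1/n. Asymptotically E[X] ~ (c³/6)·n^{3(1−α)} = (1³/6)·n^{1} → ∞; triangles are abundant w.h.p.

E[X] ≈ 37.16814; in regime p = Θ(1/n^{2/3}) E[X] diverges (above the triangle threshold p ~ 1/n).


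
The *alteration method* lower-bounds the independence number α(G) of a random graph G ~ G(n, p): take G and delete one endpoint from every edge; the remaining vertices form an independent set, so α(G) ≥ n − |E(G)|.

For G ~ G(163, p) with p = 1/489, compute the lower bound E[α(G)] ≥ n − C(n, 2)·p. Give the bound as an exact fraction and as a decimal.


E[|E(G)|] = C(163, 2)·p = 13203 · (1/489) = 27.
E[α(G)] ≥ n − E[|E(G)|] = 163 − 27 = 136.
Numerically: ≈ 136.00000.
(This is only a lower bound; the true E[α(G)] may be larger.)

E[α(G)] ≥ 136 ≈ 136.00000.


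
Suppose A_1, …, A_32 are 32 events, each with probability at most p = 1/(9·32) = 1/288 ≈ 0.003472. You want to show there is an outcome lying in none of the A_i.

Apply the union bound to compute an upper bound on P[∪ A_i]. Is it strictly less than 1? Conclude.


Union bound: P[∪_{i=1}^{32} A_i] ≤ Σ_i P[A_i] ≤ 32·p = 32·(1/288) = 1/9.
Numerically: 1/9 ≈ 0.111111.
Is 1/9 < 1? YES.
Since P[∪ A_i] ≤ 1/9 < 1, the complement has P[∩ A_i^c] ≥ 1 − 1/9 = 8/9 > 0, so some outcome avoids every A_i.

32·p = 1/9 ≈ 0.111111; existence CERTIFIED by the union bound.


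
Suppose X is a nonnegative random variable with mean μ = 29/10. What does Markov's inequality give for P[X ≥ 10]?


μ = E[X] = 29/10, a = 10.
Markov: P[X ≥ 10] ≤ μ/a = (29/10)/10 = 29/100.
Numerically: ≈ 0.2900.
(Since a = 10 > μ = 2.9000, the bound 29/100 is < 1 and informative.)

P[X ≥ 10] ≤ 29/100 ≈ 0.2900.


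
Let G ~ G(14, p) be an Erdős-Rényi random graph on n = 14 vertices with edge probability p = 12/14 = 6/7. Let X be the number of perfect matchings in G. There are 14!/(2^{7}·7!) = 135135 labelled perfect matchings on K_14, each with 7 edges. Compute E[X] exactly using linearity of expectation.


K_14 has 14!/(2^{7}·7!) = 135135 labelled perfect matchings.
For each such perfect matching H, let X_H = 1 if all 7 edges of H are present in G. Then P[X_H = 1] = p^{7} = (6/7)^{7} = 279936/823543.
Summing the indicators: E[X] = Σ_H E[X_H] = 135135 · p^{7} = 135135 · 279936/823543 = 5404164480/117649.
Numerically: E[X] ≈ 45934.6.

E[X] = 135135 · (6/7)^{7} = 5404164480/117649 ≈ 45934.6.


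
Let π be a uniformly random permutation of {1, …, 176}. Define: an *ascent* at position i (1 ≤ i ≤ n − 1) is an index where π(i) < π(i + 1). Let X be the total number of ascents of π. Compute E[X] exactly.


Write X = Σ X_I over i = 1, …, 175, with X_I the indicator of one ascent.
There are 175 indicators.
For each fixed i, the pair (π(i), π(i+1)) is a uniformly random ordered pair of distinct values from {1, …, 176}; by symmetry P[π(i) < π(i+1)] = 1/2.
By linearity: E[X] = 175 · (1/2) = (176 − 1) · (1/2) = 175/2 ≈ 87.500.

E[X] = 175/2 = 87.500.
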